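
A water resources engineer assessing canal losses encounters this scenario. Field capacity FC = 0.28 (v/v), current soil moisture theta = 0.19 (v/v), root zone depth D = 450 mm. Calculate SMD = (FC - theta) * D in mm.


SMD = (FC - theta) * D
    = (0.28 - 0.19) * 450
    = 0.090 * 450
    = 40.50 mm


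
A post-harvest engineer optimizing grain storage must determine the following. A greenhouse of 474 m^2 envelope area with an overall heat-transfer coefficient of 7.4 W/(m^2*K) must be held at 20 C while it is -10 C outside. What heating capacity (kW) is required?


dT = 20 - (-10) = 30 K
Q = U * A * dT
  = 7.4 * 474 * 30
  = 105228 W = 105.23 kW


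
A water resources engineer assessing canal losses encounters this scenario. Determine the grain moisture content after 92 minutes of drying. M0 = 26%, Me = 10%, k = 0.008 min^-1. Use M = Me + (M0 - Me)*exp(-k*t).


M = Me + (M0 - Me) * e^(-k*t)
  = 10 + (26 - 10) * e^(-0.008*92)
  = 10 + 16 * e^(-0.736)
  = 10 + 16 * 0.47903
  = 10 + 7.6644
  = 17.66%


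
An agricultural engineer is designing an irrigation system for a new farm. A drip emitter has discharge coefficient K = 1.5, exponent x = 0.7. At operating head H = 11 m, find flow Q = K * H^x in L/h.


Q = K * H^x
  = 1.5 * 11^0.7
  = 1.5 * 5.3577
  = 8.04 L/h


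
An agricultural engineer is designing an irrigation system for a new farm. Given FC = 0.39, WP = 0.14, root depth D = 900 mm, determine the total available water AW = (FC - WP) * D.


AW = (FC - WP) * D
   = (0.39 - 0.14) * 900
   = 0.25 * 900
   = 225 mm


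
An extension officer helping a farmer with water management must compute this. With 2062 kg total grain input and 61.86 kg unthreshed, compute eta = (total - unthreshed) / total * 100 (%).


eta = (total - unthreshed) / total * 100
    = (2062 - 61.86) / 2062 * 100
    = 2000.14 / 2062 * 100
    = 97%


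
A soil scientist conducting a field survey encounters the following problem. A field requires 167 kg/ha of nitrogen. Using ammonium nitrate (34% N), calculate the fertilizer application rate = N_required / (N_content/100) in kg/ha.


Rate = N_required / (N_content / 100)
     = 167 / (34 / 100)
     = 167 / 0.34
     = 491.18 kg/ha


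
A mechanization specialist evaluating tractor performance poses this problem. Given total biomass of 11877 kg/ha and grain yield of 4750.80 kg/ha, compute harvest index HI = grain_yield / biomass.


HI = grain_yield / biomass
   = 4750.80 / 11877
   = 0.40


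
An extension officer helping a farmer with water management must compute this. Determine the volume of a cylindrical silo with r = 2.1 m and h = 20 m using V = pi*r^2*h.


V = pi * r^2 * h
  = pi * 2.1^2 * 20
  = pi * 4.41 * 20
  = 277.09 m^3


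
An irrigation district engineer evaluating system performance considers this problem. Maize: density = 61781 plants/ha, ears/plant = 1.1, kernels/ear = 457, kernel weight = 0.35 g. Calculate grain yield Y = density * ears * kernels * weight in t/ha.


Y = density * ears * kernels * kw
  = 61781 * 1.1 * 457 * 0.35 g/ha
  = 10870058.05 g/ha
  = 10870.06 kg/ha = 10.87 t/ha


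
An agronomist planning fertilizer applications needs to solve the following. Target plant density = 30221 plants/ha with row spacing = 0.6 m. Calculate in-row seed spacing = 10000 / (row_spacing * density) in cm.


spacing = 10000 / (row_sp * density)
        = 10000 / (0.6 * 30221)
        = 10000 / 18132.60
        = 0.55149 m = 55.15 cm


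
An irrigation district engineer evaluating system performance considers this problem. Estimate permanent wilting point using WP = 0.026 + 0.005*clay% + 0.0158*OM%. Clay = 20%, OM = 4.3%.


WP = 0.026 + 0.005*20 + 0.0158*4.3
   = 0.026 + 0.1000 + 0.0679
   = 0.1939


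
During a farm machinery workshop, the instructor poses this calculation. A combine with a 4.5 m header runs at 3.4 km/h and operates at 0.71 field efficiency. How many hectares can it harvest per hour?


C = w * v * eta_f / 10
  = 4.5 * 3.4 * 0.71 / 10
  = 10.86 / 10
  = 1.09 ha/h


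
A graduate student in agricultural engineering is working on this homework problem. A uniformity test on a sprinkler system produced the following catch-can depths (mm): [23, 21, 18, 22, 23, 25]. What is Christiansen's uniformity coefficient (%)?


xbar = 132 / 6 = 22
sum|xi - xbar| = 10
CU = 100 * (1 - 10 / (6 * 22))
   = 100 * (1 - 0.0758)
   = 92.42%


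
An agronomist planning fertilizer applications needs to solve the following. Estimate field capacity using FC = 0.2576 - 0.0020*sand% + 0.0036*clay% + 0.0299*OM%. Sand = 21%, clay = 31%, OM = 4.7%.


FC = 0.2576 - 0.0020*21 + 0.0036*31 + 0.0299*4.7
   = 0.2576 - 0.0420 + 0.1116 + 0.1405
   = 0.4677


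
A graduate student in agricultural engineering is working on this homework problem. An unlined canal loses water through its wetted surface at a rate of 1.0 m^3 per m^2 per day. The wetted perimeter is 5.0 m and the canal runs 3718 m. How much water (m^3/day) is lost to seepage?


S = C * P * L
  = 1.0 * 5.0 * 3718
  = 18590 m^3/day


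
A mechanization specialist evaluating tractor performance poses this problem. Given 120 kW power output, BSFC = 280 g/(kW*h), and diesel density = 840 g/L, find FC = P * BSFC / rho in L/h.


FC = P * BSFC / rho_fuel
   = 120 * 280 / 840
   = 33600 / 840
   = 40 L/h


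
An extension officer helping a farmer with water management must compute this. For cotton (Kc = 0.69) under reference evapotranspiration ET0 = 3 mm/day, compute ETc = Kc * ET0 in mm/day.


ETc = Kc * ET0
    = 0.69 * 3
    = 2.07 mm/day


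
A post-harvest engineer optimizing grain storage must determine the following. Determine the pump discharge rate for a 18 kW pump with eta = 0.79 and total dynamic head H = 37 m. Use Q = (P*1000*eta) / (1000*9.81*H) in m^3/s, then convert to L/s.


Q = (P * 1000 * eta) / (rho * g * H)
  = (18 * 1000 * 0.79) / (1000 * 9.81 * 37)
  = 14220 / 362970
  = 0.03918 m^3/s = 39.18 L/s


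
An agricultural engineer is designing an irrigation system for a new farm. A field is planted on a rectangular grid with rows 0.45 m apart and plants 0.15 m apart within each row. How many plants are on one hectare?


D = 10000 / (row_sp * plant_sp)
  = 10000 / (0.45 * 0.15)
  = 10000 / 0.0675
  = 148148.15 plants/ha


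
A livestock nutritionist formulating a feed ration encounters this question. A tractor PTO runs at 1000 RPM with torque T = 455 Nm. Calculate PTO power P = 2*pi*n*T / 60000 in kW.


P = 2*pi*n*T / 60000
  = 2*pi * 1000 * 455 / 60000
  = 2858849.31 / 60000
  = 47.65 kW


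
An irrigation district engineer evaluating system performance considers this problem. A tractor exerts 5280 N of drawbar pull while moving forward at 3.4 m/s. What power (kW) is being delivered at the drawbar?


P = F * v / 1000
  = 5280 * 3.4 / 1000
  = 17952 / 1000
  = 17.95 kW


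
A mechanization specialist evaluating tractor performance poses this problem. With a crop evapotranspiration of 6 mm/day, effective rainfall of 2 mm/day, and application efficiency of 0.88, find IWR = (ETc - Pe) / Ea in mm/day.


IWR = (ETc - Pe) / Ea
    = (6 - 2) / 0.88
    = 4 / 0.88
    = 4.55 mm/day


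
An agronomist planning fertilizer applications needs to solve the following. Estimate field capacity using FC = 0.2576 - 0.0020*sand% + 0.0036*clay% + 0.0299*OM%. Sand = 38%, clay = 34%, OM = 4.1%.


FC = 0.2576 - 0.0020*38 + 0.0036*34 + 0.0299*4.1
   = 0.2576 - 0.0760 + 0.1224 + 0.1226
   = 0.4266


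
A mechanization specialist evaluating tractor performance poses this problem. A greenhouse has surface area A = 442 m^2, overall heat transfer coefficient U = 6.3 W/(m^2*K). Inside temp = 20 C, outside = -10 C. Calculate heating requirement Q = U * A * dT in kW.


dT = 20 - (-10) = 30 K
Q = U * A * dT
  = 6.3 * 442 * 30
  = 83538 W = 83.54 kW


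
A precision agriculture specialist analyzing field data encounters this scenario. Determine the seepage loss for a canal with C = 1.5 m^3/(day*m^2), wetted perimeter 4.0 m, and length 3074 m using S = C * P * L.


S = C * P * L
  = 1.5 * 4.0 * 3074
  = 18444 m^3/day


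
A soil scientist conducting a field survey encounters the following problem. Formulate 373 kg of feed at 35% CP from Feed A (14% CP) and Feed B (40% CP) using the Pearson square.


parts_A = CP_b - target = 40 - 35 = 5
parts_B = target - CP_a = 35 - 14 = 21
total_parts = 5 + 21 = 26
Feed A = 373 * 5 / 26 = 71.73 kg
Feed B = 373 * 21 / 26 = 301.27 kg

71.73 kg


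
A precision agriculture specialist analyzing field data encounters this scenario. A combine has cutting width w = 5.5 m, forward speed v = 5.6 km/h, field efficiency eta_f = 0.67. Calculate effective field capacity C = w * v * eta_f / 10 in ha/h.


C = w * v * eta_f / 10
  = 5.5 * 5.6 * 0.67 / 10
  = 20.64 / 10
  = 2.06 ha/h


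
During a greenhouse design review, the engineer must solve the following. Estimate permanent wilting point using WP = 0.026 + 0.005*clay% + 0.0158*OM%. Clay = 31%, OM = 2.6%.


WP = 0.026 + 0.005*31 + 0.0158*2.6
   = 0.026 + 0.1550 + 0.0411
   = 0.2221


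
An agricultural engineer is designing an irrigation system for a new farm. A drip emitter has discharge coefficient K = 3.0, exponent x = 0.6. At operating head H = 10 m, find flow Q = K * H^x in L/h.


Q = K * H^x
  = 3.0 * 10^0.6
  = 3.0 * 3.9811
  = 11.94 L/h


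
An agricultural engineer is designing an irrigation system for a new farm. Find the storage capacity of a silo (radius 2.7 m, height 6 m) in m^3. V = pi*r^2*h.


V = pi * r^2 * h
  = pi * 2.7^2 * 6
  = pi * 7.29 * 6
  = 137.41 m^3


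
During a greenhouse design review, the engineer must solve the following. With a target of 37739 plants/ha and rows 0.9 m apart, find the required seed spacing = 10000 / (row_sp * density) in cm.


spacing = 10000 / (row_sp * density)
        = 10000 / (0.9 * 37739)
        = 10000 / 33965.10
        = 0.29442 m = 29.44 cm


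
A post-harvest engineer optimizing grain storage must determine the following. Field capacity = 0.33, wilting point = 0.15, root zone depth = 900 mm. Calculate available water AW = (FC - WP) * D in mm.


AW = (FC - WP) * D
   = (0.33 - 0.15) * 900
   = 0.18 * 900
   = 162 mm


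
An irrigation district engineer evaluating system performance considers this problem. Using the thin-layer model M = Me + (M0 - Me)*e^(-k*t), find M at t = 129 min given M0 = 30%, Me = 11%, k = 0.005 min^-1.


M = Me + (M0 - Me) * e^(-k*t)
  = 11 + (30 - 11) * e^(-0.005*129)
  = 11 + 19 * e^(-0.645)
  = 11 + 19 * 0.52466
  = 11 + 9.9686
  = 20.97%


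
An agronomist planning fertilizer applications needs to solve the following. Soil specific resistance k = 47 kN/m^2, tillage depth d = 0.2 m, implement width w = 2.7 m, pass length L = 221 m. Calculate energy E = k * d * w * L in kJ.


E = k * d * w * L
  = 47 * 0.2 * 2.7 * 221
  = 5608.98 kJ


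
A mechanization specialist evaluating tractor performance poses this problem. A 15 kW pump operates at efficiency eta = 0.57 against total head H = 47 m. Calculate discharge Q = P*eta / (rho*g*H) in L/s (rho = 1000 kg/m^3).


Q = (P * 1000 * eta) / (rho * g * H)
  = (15 * 1000 * 0.57) / (1000 * 9.81 * 47)
  = 8550 / 461070
  = 0.01854 m^3/s = 18.54 L/s


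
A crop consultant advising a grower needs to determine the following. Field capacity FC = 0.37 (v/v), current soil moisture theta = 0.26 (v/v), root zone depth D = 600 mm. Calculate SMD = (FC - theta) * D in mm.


SMD = (FC - theta) * D
    = (0.37 - 0.26) * 600
    = 0.110 * 600
    = 66 mm


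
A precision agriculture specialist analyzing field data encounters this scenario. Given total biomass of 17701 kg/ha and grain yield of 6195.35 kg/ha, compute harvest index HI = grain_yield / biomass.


HI = grain_yield / biomass
   = 6195.35 / 17701
   = 0.35


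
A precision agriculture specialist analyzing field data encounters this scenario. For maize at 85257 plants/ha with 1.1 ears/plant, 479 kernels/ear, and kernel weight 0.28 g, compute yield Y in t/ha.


Y = density * ears * kernels * kw
  = 85257 * 1.1 * 479 * 0.28 g/ha
  = 12578135.72 g/ha
  = 12578.14 kg/ha = 12.58 t/ha


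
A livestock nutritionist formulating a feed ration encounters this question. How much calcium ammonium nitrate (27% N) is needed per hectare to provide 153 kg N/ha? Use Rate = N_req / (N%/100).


Rate = N_required / (N_content / 100)
     = 153 / (27 / 100)
     = 153 / 0.27
     = 566.67 kg/ha


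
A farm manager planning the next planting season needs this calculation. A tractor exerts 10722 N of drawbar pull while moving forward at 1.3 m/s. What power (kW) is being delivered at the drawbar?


P = F * v / 1000
  = 10722 * 1.3 / 1000
  = 13938.60 / 1000
  = 13.94 kW


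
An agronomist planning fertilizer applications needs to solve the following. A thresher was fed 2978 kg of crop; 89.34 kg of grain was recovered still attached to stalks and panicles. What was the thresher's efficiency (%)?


eta = (total - unthreshed) / total * 100
    = (2978 - 89.34) / 2978 * 100
    = 2888.66 / 2978 * 100
    = 97%


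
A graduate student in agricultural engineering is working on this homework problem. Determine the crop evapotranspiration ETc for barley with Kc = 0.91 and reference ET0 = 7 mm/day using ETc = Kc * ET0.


ETc = Kc * ET0
    = 0.91 * 7
    = 6.37 mm/day


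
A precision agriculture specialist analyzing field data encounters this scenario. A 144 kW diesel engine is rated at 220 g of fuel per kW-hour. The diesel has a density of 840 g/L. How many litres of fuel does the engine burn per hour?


FC = P * BSFC / rho_fuel
   = 144 * 220 / 840
   = 31680 / 840
   = 37.71 L/h


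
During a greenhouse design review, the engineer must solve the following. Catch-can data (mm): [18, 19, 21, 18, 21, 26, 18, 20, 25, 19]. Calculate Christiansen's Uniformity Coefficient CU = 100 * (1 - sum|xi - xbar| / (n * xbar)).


xbar = 205 / 10 = 20.500
sum|xi - xbar| = 22
CU = 100 * (1 - 22 / (10 * 20.500))
   = 100 * (1 - 0.1073)
   = 89.27%


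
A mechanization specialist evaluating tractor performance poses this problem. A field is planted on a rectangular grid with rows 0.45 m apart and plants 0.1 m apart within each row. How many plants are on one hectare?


D = 10000 / (row_sp * plant_sp)
  = 10000 / (0.45 * 0.1)
  = 10000 / 0.0450
  = 222222.22 plants/ha


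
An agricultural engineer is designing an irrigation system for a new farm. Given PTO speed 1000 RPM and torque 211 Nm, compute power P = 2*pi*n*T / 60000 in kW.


P = 2*pi*n*T / 60000
  = 2*pi * 1000 * 211 / 60000
  = 1325752.10 / 60000
  = 22.10 kW


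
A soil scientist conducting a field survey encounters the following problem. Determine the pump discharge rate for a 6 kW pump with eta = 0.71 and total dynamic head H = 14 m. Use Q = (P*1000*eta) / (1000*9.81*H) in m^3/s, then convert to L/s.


Q = (P * 1000 * eta) / (rho * g * H)
  = (6 * 1000 * 0.71) / (1000 * 9.81 * 14)
  = 4260 / 137340
  = 0.03102 m^3/s = 31.02 L/s


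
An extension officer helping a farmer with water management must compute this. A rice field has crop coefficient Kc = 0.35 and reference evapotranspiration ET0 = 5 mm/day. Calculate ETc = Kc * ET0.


ETc = Kc * ET0
    = 0.35 * 5
    = 1.75 mm/day


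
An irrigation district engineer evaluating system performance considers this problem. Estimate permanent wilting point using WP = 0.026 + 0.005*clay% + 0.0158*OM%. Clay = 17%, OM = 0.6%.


WP = 0.026 + 0.005*17 + 0.0158*0.6
   = 0.026 + 0.0850 + 0.0095
   = 0.1205


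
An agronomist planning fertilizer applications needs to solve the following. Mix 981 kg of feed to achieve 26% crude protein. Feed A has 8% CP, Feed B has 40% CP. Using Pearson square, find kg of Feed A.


parts_A = CP_b - target = 40 - 26 = 14
parts_B = target - CP_a = 26 - 8 = 18
total_parts = 14 + 18 = 32
Feed A = 981 * 14 / 32 = 429.19 kg
Feed B = 981 * 18 / 32 = 551.81 kg

429.19 kg


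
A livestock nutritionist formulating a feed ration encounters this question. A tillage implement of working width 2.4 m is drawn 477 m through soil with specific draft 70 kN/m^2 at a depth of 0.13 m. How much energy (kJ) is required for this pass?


E = k * d * w * L
  = 70 * 0.13 * 2.4 * 477
  = 10417.68 kJ


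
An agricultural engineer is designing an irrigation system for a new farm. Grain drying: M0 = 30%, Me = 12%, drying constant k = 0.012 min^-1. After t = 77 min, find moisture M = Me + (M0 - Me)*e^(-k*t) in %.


M = Me + (M0 - Me) * e^(-k*t)
  = 12 + (30 - 12) * e^(-0.012*77)
  = 12 + 18 * e^(-0.924)
  = 12 + 18 * 0.39693
  = 12 + 7.1447
  = 19.14%


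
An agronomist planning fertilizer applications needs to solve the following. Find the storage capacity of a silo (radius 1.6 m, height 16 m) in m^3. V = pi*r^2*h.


V = pi * r^2 * h
  = pi * 1.6^2 * 16
  = pi * 2.56 * 16
  = 128.68 m^3


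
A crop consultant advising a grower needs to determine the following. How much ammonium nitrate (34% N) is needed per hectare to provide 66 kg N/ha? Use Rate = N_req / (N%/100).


Rate = N_required / (N_content / 100)
     = 66 / (34 / 100)
     = 66 / 0.34
     = 194.12 kg/ha


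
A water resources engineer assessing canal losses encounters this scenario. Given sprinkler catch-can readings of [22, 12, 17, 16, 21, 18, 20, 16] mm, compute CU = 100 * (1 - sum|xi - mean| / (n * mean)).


xbar = 142 / 8 = 17.750
sum|xi - xbar| = 20
CU = 100 * (1 - 20 / (8 * 17.750))
   = 100 * (1 - 0.1408)
   = 85.92%


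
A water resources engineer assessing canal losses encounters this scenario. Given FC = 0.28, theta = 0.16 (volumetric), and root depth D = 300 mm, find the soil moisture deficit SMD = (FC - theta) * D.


SMD = (FC - theta) * D
    = (0.28 - 0.16) * 300
    = 0.120 * 300
    = 36 mm


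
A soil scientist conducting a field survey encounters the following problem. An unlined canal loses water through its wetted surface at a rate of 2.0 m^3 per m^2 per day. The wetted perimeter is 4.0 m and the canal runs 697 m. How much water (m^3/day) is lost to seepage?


S = C * P * L
  = 2.0 * 4.0 * 697
  = 5576 m^3/day


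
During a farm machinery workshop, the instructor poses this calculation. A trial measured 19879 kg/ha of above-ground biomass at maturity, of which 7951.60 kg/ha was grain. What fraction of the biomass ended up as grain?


HI = grain_yield / biomass
   = 7951.60 / 19879
   = 0.40


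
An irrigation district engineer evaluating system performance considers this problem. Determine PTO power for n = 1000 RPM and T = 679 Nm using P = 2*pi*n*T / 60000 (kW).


P = 2*pi*n*T / 60000
  = 2*pi * 1000 * 679 / 60000
  = 4266282.82 / 60000
  = 71.10 kW


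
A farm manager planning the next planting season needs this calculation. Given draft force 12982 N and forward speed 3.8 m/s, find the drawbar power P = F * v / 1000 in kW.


P = F * v / 1000
  = 12982 * 3.8 / 1000
  = 49331.60 / 1000
  = 49.33 kW


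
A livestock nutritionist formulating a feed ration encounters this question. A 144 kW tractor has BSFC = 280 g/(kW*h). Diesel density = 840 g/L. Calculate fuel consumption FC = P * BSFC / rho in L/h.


FC = P * BSFC / rho_fuel
   = 144 * 280 / 840
   = 40320 / 840
   = 48 L/h


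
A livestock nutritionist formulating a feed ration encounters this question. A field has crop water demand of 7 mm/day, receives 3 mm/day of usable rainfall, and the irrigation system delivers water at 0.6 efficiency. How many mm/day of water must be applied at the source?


IWR = (ETc - Pe) / Ea
    = (7 - 3) / 0.6
    = 4 / 0.6
    = 6.67 mm/day


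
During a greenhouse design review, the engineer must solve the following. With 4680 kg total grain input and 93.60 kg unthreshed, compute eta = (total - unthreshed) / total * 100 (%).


eta = (total - unthreshed) / total * 100
    = (4680 - 93.60) / 4680 * 100
    = 4586.40 / 4680 * 100
    = 98%


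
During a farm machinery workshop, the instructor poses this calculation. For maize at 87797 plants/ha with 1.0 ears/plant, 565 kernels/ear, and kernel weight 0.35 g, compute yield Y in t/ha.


Y = density * ears * kernels * kw
  = 87797 * 1.0 * 565 * 0.35 g/ha
  = 17361856.75 g/ha
  = 17361.86 kg/ha = 17.36 t/ha


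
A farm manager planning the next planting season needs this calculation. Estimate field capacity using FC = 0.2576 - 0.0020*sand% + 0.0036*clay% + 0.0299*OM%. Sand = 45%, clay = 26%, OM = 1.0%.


FC = 0.2576 - 0.0020*45 + 0.0036*26 + 0.0299*1.0
   = 0.2576 - 0.0900 + 0.0936 + 0.0299
   = 0.2911


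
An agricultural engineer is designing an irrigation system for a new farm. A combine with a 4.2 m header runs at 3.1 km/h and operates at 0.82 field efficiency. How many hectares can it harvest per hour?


C = w * v * eta_f / 10
  = 4.2 * 3.1 * 0.82 / 10
  = 10.68 / 10
  = 1.07 ha/h


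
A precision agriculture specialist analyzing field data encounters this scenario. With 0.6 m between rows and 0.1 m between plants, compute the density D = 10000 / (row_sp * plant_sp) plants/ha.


D = 10000 / (row_sp * plant_sp)
  = 10000 / (0.6 * 0.1)
  = 10000 / 0.0600
  = 166666.67 plants/ha


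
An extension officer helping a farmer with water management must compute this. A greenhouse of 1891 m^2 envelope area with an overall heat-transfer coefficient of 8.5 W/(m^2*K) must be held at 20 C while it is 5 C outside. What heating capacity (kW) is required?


dT = 20 - (5) = 15 K
Q = U * A * dT
  = 8.5 * 1891 * 15
  = 241102.50 W = 241.10 kW


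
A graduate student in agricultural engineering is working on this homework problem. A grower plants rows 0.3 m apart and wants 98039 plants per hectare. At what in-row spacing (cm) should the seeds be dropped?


spacing = 10000 / (row_sp * density)
        = 10000 / (0.3 * 98039)
        = 10000 / 29411.70
        = 0.34000 m = 34.00 cm


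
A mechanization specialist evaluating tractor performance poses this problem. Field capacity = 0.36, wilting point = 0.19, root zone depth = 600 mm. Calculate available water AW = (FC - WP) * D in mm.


AW = (FC - WP) * D
   = (0.36 - 0.19) * 600
   = 0.17 * 600
   = 102 mm


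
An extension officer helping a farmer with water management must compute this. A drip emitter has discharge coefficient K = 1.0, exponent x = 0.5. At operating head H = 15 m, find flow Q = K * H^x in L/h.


Q = K * H^x
  = 1.0 * 15^0.5
  = 1.0 * 3.8730
  = 3.87 L/h


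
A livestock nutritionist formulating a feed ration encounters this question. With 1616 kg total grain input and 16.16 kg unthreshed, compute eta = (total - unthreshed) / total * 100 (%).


eta = (total - unthreshed) / total * 100
    = (1616 - 16.16) / 1616 * 100
    = 1599.84 / 1616 * 100
    = 99%


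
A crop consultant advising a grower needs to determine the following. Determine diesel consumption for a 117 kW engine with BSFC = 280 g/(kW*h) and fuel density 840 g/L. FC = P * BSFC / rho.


FC = P * BSFC / rho_fuel
   = 117 * 280 / 840
   = 32760 / 840
   = 39 L/h


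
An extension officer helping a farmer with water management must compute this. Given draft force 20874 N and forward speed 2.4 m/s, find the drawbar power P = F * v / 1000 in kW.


P = F * v / 1000
  = 20874 * 2.4 / 1000
  = 50097.60 / 1000
  = 50.10 kW


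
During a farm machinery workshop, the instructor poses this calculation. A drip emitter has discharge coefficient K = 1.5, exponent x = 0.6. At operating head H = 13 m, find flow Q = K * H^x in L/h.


Q = K * H^x
  = 1.5 * 13^0.6
  = 1.5 * 4.6598
  = 6.99 L/h


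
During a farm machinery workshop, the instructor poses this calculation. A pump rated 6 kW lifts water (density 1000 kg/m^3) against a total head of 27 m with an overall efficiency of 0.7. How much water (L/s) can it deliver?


Q = (P * 1000 * eta) / (rho * g * H)
  = (6 * 1000 * 0.7) / (1000 * 9.81 * 27)
  = 4200 / 264870
  = 0.01586 m^3/s = 15.86 L/s


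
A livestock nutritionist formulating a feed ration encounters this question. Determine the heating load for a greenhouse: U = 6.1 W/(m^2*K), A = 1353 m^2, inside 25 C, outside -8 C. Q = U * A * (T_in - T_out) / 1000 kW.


dT = 25 - (-8) = 33 K
Q = U * A * dT
  = 6.1 * 1353 * 33
  = 272358.90 W = 272.36 kW


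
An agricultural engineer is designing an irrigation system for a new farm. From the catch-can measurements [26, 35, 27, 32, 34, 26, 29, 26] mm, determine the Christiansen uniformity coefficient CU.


xbar = 235 / 8 = 29.375
sum|xi - xbar| = 25.750
CU = 100 * (1 - 25.750 / (8 * 29.375))
   = 100 * (1 - 0.1096)
   = 89.04%


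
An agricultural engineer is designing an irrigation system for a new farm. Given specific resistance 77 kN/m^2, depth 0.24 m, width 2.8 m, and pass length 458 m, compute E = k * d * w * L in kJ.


E = k * d * w * L
  = 77 * 0.24 * 2.8 * 458
  = 23698.75 kJ


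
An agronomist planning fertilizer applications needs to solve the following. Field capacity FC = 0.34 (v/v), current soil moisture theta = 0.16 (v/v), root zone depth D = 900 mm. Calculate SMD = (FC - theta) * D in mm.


SMD = (FC - theta) * D
    = (0.34 - 0.16) * 900
    = 0.180 * 900
    = 162 mm


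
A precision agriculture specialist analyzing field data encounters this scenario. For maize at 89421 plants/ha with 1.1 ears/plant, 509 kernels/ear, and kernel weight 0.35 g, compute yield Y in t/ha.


Y = density * ears * kernels * kw
  = 89421 * 1.1 * 509 * 0.35 g/ha
  = 17523386.27 g/ha
  = 17523.39 kg/ha = 17.52 t/ha


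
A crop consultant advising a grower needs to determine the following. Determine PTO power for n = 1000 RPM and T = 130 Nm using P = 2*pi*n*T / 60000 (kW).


P = 2*pi*n*T / 60000
  = 2*pi * 1000 * 130 / 60000
  = 816814.09 / 60000
  = 13.61 kW


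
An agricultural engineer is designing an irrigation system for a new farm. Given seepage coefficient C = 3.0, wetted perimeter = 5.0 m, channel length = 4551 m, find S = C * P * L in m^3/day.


S = C * P * L
  = 3.0 * 5.0 * 4551
  = 68265 m^3/day


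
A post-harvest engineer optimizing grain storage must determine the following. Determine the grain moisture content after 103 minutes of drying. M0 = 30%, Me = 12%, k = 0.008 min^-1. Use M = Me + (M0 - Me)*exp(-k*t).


M = Me + (M0 - Me) * e^(-k*t)
  = 12 + (30 - 12) * e^(-0.008*103)
  = 12 + 18 * e^(-0.824)
  = 12 + 18 * 0.43867
  = 12 + 7.8961
  = 19.90%


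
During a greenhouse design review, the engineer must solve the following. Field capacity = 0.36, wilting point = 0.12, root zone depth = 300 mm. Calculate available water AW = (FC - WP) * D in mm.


AW = (FC - WP) * D
   = (0.36 - 0.12) * 300
   = 0.24 * 300
   = 72 mm


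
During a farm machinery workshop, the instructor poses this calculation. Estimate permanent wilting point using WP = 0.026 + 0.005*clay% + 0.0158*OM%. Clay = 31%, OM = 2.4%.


WP = 0.026 + 0.005*31 + 0.0158*2.4
   = 0.026 + 0.1550 + 0.0379
   = 0.2189


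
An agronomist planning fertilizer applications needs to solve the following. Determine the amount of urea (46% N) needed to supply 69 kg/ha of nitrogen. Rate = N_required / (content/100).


Rate = N_required / (N_content / 100)
     = 69 / (46 / 100)
     = 69 / 0.46
     = 150 kg/ha


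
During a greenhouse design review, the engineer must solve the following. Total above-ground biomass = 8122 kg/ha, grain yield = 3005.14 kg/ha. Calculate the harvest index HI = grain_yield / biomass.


HI = grain_yield / biomass
   = 3005.14 / 8122
   = 0.37


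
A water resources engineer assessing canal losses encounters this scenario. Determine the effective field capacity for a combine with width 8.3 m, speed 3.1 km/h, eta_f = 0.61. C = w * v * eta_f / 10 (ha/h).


C = w * v * eta_f / 10
  = 8.3 * 3.1 * 0.61 / 10
  = 15.70 / 10
  = 1.57 ha/h


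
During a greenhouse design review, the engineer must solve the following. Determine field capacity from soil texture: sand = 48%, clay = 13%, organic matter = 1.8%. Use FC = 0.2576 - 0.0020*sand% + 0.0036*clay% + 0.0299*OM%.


FC = 0.2576 - 0.0020*48 + 0.0036*13 + 0.0299*1.8
   = 0.2576 - 0.0960 + 0.0468 + 0.0538
   = 0.2622


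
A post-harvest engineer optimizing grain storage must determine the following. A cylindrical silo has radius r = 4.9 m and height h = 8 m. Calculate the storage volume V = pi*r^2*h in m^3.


V = pi * r^2 * h
  = pi * 4.9^2 * 8
  = pi * 24.01 * 8
  = 603.44 m^3


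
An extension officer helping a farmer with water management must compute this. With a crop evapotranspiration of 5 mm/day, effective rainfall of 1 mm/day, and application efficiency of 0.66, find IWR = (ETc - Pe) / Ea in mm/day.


IWR = (ETc - Pe) / Ea
    = (5 - 1) / 0.66
    = 4 / 0.66
    = 6.06 mm/day


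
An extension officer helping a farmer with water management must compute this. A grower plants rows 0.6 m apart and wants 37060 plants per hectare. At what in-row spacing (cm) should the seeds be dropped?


spacing = 10000 / (row_sp * density)
        = 10000 / (0.6 * 37060)
        = 10000 / 22236
        = 0.44972 m = 44.97 cm


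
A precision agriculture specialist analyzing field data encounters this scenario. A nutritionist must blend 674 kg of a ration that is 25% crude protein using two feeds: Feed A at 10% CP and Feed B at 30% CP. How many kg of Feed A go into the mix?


parts_A = CP_b - target = 30 - 25 = 5
parts_B = target - CP_a = 25 - 10 = 15
total_parts = 5 + 15 = 20
Feed A = 674 * 5 / 20 = 168.50 kg
Feed B = 674 * 15 / 20 = 505.50 kg

168.50 kg


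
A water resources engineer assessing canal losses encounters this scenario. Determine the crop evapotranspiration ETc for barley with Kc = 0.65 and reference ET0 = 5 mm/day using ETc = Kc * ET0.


ETc = Kc * ET0
    = 0.65 * 5
    = 3.25 mm/day


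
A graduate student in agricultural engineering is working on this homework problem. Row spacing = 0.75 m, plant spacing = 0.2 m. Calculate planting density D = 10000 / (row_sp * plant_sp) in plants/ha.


D = 10000 / (row_sp * plant_sp)
  = 10000 / (0.75 * 0.2)
  = 10000 / 0.1500
  = 66666.67 plants/ha


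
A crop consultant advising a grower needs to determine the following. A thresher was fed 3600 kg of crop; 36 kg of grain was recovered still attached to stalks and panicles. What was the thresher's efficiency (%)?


eta = (total - unthreshed) / total * 100
    = (3600 - 36) / 3600 * 100
    = 3564 / 3600 * 100
    = 99%


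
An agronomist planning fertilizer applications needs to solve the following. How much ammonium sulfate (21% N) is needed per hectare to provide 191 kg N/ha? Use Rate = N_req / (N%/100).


Rate = N_required / (N_content / 100)
     = 191 / (21 / 100)
     = 191 / 0.21
     = 909.52 kg/ha


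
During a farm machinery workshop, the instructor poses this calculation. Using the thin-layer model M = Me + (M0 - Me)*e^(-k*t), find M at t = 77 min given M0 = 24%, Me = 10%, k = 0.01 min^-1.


M = Me + (M0 - Me) * e^(-k*t)
  = 10 + (24 - 10) * e^(-0.01*77)
  = 10 + 14 * e^(-0.770)
  = 10 + 14 * 0.46301
  = 10 + 6.4822
  = 16.48%


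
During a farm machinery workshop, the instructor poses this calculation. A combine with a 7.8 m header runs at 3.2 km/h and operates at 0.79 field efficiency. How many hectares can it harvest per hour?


C = w * v * eta_f / 10
  = 7.8 * 3.2 * 0.79 / 10
  = 19.72 / 10
  = 1.97 ha/h


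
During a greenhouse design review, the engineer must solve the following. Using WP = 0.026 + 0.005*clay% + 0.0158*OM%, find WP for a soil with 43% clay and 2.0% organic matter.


WP = 0.026 + 0.005*43 + 0.0158*2.0
   = 0.026 + 0.2150 + 0.0316
   = 0.2726


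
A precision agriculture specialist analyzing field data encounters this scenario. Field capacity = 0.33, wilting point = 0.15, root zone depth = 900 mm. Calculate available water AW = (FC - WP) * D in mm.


AW = (FC - WP) * D
   = (0.33 - 0.15) * 900
   = 0.18 * 900
   = 162 mm


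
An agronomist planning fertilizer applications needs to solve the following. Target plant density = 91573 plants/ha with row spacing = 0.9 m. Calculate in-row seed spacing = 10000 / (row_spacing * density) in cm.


spacing = 10000 / (row_sp * density)
        = 10000 / (0.9 * 91573)
        = 10000 / 82415.70
        = 0.12134 m = 12.13 cm


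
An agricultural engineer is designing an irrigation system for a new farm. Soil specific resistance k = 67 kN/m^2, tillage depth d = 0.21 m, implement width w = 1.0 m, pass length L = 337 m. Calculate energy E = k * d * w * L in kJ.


E = k * d * w * L
  = 67 * 0.21 * 1.0 * 337
  = 4741.59 kJ


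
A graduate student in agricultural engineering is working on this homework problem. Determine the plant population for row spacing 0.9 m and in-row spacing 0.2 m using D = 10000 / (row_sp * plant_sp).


D = 10000 / (row_sp * plant_sp)
  = 10000 / (0.9 * 0.2)
  = 10000 / 0.1800
  = 55555.56 plants/ha


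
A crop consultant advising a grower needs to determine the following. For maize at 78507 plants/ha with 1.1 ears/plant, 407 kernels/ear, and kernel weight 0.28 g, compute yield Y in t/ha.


Y = density * ears * kernels * kw
  = 78507 * 1.1 * 407 * 0.28 g/ha
  = 9841323.49 g/ha
  = 9841.32 kg/ha = 9.84 t/ha


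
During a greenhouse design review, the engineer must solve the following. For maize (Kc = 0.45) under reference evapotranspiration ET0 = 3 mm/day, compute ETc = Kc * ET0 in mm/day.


ETc = Kc * ET0
    = 0.45 * 3
    = 1.35 mm/day


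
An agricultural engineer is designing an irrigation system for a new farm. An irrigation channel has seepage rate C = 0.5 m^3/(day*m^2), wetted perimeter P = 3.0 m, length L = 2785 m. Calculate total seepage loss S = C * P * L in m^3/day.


S = C * P * L
  = 0.5 * 3.0 * 2785
  = 4177.50 m^3/day


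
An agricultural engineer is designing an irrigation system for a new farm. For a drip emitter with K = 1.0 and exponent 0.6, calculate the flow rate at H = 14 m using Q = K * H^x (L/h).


Q = K * H^x
  = 1.0 * 14^0.6
  = 1.0 * 4.8717
  = 4.87 L/h


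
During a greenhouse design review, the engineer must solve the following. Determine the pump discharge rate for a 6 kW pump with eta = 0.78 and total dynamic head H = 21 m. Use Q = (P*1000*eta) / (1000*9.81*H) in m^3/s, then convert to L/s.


Q = (P * 1000 * eta) / (rho * g * H)
  = (6 * 1000 * 0.78) / (1000 * 9.81 * 21)
  = 4680 / 206010
  = 0.02272 m^3/s = 22.72 L/s


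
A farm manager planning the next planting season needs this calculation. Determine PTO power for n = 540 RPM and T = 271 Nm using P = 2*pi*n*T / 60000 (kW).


P = 2*pi*n*T / 60000
  = 2*pi * 540 * 271 / 60000
  = 919481.34 / 60000
  = 15.32 kW


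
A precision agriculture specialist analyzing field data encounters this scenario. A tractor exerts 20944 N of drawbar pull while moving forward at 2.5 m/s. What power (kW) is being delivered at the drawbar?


P = F * v / 1000
  = 20944 * 2.5 / 1000
  = 52360 / 1000
  = 52.36 kW


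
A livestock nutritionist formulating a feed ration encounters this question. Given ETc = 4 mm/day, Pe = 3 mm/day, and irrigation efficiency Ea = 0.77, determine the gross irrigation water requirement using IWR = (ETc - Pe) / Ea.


IWR = (ETc - Pe) / Ea
    = (4 - 3) / 0.77
    = 1 / 0.77
    = 1.30 mm/day


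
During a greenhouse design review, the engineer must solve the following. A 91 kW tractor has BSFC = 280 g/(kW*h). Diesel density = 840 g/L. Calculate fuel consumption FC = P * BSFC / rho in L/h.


FC = P * BSFC / rho_fuel
   = 91 * 280 / 840
   = 25480 / 840
   = 30.33 L/h


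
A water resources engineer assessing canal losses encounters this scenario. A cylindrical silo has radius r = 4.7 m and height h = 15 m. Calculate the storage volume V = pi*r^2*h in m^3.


V = pi * r^2 * h
  = pi * 4.7^2 * 15
  = pi * 22.09 * 15
  = 1040.97 m^3


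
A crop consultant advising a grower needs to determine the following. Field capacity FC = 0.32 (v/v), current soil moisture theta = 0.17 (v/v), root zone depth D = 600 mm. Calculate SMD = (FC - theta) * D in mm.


SMD = (FC - theta) * D
    = (0.32 - 0.17) * 600
    = 0.150 * 600
    = 90 mm


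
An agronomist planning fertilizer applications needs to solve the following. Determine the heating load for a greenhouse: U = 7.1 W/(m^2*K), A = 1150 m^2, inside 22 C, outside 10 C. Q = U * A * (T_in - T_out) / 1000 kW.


dT = 22 - (10) = 12 K
Q = U * A * dT
  = 7.1 * 1150 * 12
  = 97980 W = 97.98 kW


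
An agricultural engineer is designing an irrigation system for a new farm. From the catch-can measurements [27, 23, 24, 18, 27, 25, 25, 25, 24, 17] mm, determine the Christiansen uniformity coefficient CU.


xbar = 235 / 10 = 23.500
sum|xi - xbar| = 25
CU = 100 * (1 - 25 / (10 * 23.500))
   = 100 * (1 - 0.1064)
   = 89.36%


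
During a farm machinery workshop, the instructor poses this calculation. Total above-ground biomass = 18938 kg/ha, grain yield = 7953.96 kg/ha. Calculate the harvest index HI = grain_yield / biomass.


HI = grain_yield / biomass
   = 7953.96 / 18938
   = 0.42


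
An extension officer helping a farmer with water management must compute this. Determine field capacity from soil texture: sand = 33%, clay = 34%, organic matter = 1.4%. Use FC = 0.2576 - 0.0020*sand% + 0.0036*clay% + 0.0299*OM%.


FC = 0.2576 - 0.0020*33 + 0.0036*34 + 0.0299*1.4
   = 0.2576 - 0.0660 + 0.1224 + 0.0419
   = 0.3559


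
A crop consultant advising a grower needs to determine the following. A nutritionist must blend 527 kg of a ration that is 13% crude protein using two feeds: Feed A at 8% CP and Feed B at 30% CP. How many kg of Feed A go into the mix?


parts_A = CP_b - target = 30 - 13 = 17
parts_B = target - CP_a = 13 - 8 = 5
total_parts = 17 + 5 = 22
Feed A = 527 * 17 / 22 = 407.23 kg
Feed B = 527 * 5 / 22 = 119.77 kg

407.23 kg


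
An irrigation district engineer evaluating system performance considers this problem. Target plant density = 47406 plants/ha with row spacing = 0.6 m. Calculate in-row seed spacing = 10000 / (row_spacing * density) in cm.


spacing = 10000 / (row_sp * density)
        = 10000 / (0.6 * 47406)
        = 10000 / 28443.60
        = 0.35157 m = 35.16 cm


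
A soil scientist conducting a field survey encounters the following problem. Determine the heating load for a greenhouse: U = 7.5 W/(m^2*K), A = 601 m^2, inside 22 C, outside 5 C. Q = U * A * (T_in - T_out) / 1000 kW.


dT = 22 - (5) = 17 K
Q = U * A * dT
  = 7.5 * 601 * 17
  = 76627.50 W = 76.63 kW


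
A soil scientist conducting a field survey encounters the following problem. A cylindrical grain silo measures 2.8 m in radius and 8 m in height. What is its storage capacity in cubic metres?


V = pi * r^2 * h
  = pi * 2.8^2 * 8
  = pi * 7.84 * 8
  = 197.04 m^3


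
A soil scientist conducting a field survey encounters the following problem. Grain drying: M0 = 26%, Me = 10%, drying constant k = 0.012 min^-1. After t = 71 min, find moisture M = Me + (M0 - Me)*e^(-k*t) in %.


M = Me + (M0 - Me) * e^(-k*t)
  = 10 + (26 - 10) * e^(-0.012*71)
  = 10 + 16 * e^(-0.852)
  = 10 + 16 * 0.42656
  = 10 + 6.8250
  = 16.82%


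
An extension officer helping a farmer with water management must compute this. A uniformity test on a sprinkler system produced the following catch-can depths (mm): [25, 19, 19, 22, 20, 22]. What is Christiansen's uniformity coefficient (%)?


xbar = 127 / 6 = 21.167
sum|xi - xbar| = 11
CU = 100 * (1 - 11 / (6 * 21.167))
   = 100 * (1 - 0.0866)
   = 91.34%


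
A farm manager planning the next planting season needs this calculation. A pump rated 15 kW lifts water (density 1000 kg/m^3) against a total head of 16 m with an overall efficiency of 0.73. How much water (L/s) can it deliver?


Q = (P * 1000 * eta) / (rho * g * H)
  = (15 * 1000 * 0.73) / (1000 * 9.81 * 16)
  = 10950 / 156960
  = 0.06976 m^3/s = 69.76 L/s


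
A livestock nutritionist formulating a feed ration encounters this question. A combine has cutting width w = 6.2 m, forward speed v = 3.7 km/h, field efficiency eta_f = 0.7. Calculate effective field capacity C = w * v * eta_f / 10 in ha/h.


C = w * v * eta_f / 10
  = 6.2 * 3.7 * 0.7 / 10
  = 16.06 / 10
  = 1.61 ha/h
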